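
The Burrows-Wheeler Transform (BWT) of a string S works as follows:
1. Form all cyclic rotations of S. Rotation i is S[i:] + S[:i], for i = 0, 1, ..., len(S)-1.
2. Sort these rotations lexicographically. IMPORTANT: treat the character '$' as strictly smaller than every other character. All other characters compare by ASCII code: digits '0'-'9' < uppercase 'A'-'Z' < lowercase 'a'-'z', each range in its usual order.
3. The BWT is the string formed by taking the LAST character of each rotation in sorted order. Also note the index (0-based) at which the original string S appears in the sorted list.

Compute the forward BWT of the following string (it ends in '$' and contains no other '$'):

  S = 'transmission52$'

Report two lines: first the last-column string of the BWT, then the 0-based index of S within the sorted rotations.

Answer: 25nrsmsoaitsni$
14

Derivation:
All 15 rotations (rotation i = S[i:]+S[:i]):
  rot[0] = transmission52$
  rot[1] = ransmission52$t
  rot[2] = ansmission52$tr
  rot[3] = nsmission52$tra
  rot[4] = smission52$tran
  rot[5] = mission52$trans
  rot[6] = ission52$transm
  rot[7] = ssion52$transmi
  rot[8] = sion52$transmis
  rot[9] = ion52$transmiss
  rot[10] = on52$transmissi
  rot[11] = n52$transmissio
  rot[12] = 52$transmission
  rot[13] = 2$transmission5
  rot[14] = $transmission52
Sorted (with $ < everything):
  sorted[0] = $transmission52  (last char: '2')
  sorted[1] = 2$transmission5  (last char: '5')
  sorted[2] = 52$transmission  (last char: 'n')
  sorted[3] = ansmission52$tr  (last char: 'r')
  sorted[4] = ion52$transmiss  (last char: 's')
  sorted[5] = ission52$transm  (last char: 'm')
  sorted[6] = mission52$trans  (last char: 's')
  sorted[7] = n52$transmissio  (last char: 'o')
  sorted[8] = nsmission52$tra  (last char: 'a')
  sorted[9] = on52$transmissi  (last char: 'i')
  sorted[10] = ransmission52$t  (last char: 't')
  sorted[11] = sion52$transmis  (last char: 's')
  sorted[12] = smission52$tran  (last char: 'n')
  sorted[13] = ssion52$transmi  (last char: 'i')
  sorted[14] = transmission52$  (last char: '$')
Last column: 25nrsmsoaitsni$
Original string S is at sorted index 14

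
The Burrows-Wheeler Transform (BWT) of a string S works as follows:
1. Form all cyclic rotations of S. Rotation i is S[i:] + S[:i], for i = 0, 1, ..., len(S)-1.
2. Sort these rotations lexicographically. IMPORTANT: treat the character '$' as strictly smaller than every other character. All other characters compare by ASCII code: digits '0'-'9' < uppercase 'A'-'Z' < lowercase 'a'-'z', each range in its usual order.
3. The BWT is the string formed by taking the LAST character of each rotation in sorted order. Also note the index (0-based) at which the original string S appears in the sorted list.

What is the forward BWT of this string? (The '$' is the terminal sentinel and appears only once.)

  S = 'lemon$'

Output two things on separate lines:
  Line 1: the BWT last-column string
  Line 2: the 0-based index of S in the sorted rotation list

Answer: nl$eom
2

Derivation:
All 6 rotations (rotation i = S[i:]+S[:i]):
  rot[0] = lemon$
  rot[1] = emon$l
  rot[2] = mon$le
  rot[3] = on$lem
  rot[4] = n$lemo
  rot[5] = $lemon
Sorted (with $ < everything):
  sorted[0] = $lemon  (last char: 'n')
  sorted[1] = emon$l  (last char: 'l')
  sorted[2] = lemon$  (last char: '$')
  sorted[3] = mon$le  (last char: 'e')
  sorted[4] = n$lemo  (last char: 'o')
  sorted[5] = on$lem  (last char: 'm')
Last column: nl$eom
Original string S is at sorted index 2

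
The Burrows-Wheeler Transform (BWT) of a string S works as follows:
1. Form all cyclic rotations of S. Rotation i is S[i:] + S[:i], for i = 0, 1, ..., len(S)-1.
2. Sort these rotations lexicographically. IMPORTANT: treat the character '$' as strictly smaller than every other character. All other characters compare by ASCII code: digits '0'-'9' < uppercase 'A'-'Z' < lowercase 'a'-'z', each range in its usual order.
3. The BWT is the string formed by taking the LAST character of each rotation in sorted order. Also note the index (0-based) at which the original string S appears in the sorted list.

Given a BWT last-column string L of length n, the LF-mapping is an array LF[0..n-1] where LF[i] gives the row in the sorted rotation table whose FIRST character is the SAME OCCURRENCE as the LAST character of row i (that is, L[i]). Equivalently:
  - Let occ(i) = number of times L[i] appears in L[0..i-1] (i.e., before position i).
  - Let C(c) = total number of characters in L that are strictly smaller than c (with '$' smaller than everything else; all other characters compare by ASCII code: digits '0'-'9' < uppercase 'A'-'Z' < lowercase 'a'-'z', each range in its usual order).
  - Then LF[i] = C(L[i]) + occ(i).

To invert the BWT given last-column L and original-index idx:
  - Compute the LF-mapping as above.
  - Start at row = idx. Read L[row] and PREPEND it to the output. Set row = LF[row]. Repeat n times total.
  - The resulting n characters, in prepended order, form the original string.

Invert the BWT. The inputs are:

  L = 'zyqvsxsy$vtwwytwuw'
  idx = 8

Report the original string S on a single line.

LF mapping: 17 14 1 7 2 13 3 15 0 8 4 9 10 16 5 11 6 12
Walk LF starting at row 8, prepending L[row]:
  step 1: row=8, L[8]='$', prepend. Next row=LF[8]=0
  step 2: row=0, L[0]='z', prepend. Next row=LF[0]=17
  step 3: row=17, L[17]='w', prepend. Next row=LF[17]=12
  step 4: row=12, L[12]='w', prepend. Next row=LF[12]=10
  step 5: row=10, L[10]='t', prepend. Next row=LF[10]=4
  step 6: row=4, L[4]='s', prepend. Next row=LF[4]=2
  step 7: row=2, L[2]='q', prepend. Next row=LF[2]=1
  step 8: row=1, L[1]='y', prepend. Next row=LF[1]=14
  step 9: row=14, L[14]='t', prepend. Next row=LF[14]=5
  step 10: row=5, L[5]='x', prepend. Next row=LF[5]=13
  step 11: row=13, L[13]='y', prepend. Next row=LF[13]=16
  step 12: row=16, L[16]='u', prepend. Next row=LF[16]=6
  step 13: row=6, L[6]='s', prepend. Next row=LF[6]=3
  step 14: row=3, L[3]='v', prepend. Next row=LF[3]=7
  step 15: row=7, L[7]='y', prepend. Next row=LF[7]=15
  step 16: row=15, L[15]='w', prepend. Next row=LF[15]=11
  step 17: row=11, L[11]='w', prepend. Next row=LF[11]=9
  step 18: row=9, L[9]='v', prepend. Next row=LF[9]=8
Reversed output: vwwyvsuyxtyqstwwz$

Answer: vwwyvsuyxtyqstwwz$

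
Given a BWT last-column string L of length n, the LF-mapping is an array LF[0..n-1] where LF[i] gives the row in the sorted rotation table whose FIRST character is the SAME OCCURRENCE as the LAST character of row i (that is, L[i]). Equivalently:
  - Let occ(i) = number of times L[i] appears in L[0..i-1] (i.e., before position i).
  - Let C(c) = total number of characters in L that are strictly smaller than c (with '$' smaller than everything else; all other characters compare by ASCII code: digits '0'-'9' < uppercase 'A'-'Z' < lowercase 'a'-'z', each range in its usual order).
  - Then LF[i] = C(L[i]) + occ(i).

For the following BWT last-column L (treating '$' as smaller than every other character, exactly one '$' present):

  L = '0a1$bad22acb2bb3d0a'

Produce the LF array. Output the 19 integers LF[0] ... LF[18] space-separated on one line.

Char counts: '$':1, '0':2, '1':1, '2':3, '3':1, 'a':4, 'b':4, 'c':1, 'd':2
C (first-col start): C('$')=0, C('0')=1, C('1')=3, C('2')=4, C('3')=7, C('a')=8, C('b')=12, C('c')=16, C('d')=17
L[0]='0': occ=0, LF[0]=C('0')+0=1+0=1
L[1]='a': occ=0, LF[1]=C('a')+0=8+0=8
L[2]='1': occ=0, LF[2]=C('1')+0=3+0=3
L[3]='$': occ=0, LF[3]=C('$')+0=0+0=0
L[4]='b': occ=0, LF[4]=C('b')+0=12+0=12
L[5]='a': occ=1, LF[5]=C('a')+1=8+1=9
L[6]='d': occ=0, LF[6]=C('d')+0=17+0=17
L[7]='2': occ=0, LF[7]=C('2')+0=4+0=4
L[8]='2': occ=1, LF[8]=C('2')+1=4+1=5
L[9]='a': occ=2, LF[9]=C('a')+2=8+2=10
L[10]='c': occ=0, LF[10]=C('c')+0=16+0=16
L[11]='b': occ=1, LF[11]=C('b')+1=12+1=13
L[12]='2': occ=2, LF[12]=C('2')+2=4+2=6
L[13]='b': occ=2, LF[13]=C('b')+2=12+2=14
L[14]='b': occ=3, LF[14]=C('b')+3=12+3=15
L[15]='3': occ=0, LF[15]=C('3')+0=7+0=7
L[16]='d': occ=1, LF[16]=C('d')+1=17+1=18
L[17]='0': occ=1, LF[17]=C('0')+1=1+1=2
L[18]='a': occ=3, LF[18]=C('a')+3=8+3=11

Answer: 1 8 3 0 12 9 17 4 5 10 16 13 6 14 15 7 18 2 11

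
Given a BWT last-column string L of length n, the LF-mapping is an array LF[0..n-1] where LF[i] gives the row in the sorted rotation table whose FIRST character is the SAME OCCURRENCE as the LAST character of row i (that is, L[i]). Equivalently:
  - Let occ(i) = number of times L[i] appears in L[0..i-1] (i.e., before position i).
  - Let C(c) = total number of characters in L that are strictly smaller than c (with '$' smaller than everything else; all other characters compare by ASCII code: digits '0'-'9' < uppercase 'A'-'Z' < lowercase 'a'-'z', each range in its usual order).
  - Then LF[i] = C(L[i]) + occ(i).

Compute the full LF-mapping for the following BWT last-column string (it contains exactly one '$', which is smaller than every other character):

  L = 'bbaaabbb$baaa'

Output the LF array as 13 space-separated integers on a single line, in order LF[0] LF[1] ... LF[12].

Answer: 7 8 1 2 3 9 10 11 0 12 4 5 6

Derivation:
Char counts: '$':1, 'a':6, 'b':6
C (first-col start): C('$')=0, C('a')=1, C('b')=7
L[0]='b': occ=0, LF[0]=C('b')+0=7+0=7
L[1]='b': occ=1, LF[1]=C('b')+1=7+1=8
L[2]='a': occ=0, LF[2]=C('a')+0=1+0=1
L[3]='a': occ=1, LF[3]=C('a')+1=1+1=2
L[4]='a': occ=2, LF[4]=C('a')+2=1+2=3
L[5]='b': occ=2, LF[5]=C('b')+2=7+2=9
L[6]='b': occ=3, LF[6]=C('b')+3=7+3=10
L[7]='b': occ=4, LF[7]=C('b')+4=7+4=11
L[8]='$': occ=0, LF[8]=C('$')+0=0+0=0
L[9]='b': occ=5, LF[9]=C('b')+5=7+5=12
L[10]='a': occ=3, LF[10]=C('a')+3=1+3=4
L[11]='a': occ=4, LF[11]=C('a')+4=1+4=5
L[12]='a': occ=5, LF[12]=C('a')+5=1+5=6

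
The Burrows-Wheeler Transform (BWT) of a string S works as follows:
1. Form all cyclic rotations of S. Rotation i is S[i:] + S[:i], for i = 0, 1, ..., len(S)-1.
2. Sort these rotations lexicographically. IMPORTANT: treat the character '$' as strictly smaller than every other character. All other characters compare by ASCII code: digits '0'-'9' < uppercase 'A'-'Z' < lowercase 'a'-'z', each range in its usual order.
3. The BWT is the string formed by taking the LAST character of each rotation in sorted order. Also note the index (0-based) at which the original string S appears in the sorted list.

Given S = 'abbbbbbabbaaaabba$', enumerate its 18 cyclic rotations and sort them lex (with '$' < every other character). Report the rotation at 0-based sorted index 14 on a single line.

All 18 rotations (rotation i = S[i:]+S[:i]):
  rot[0] = abbbbbbabbaaaabba$
  rot[1] = bbbbbbabbaaaabba$a
  rot[2] = bbbbbabbaaaabba$ab
  rot[3] = bbbbabbaaaabba$abb
  rot[4] = bbbabbaaaabba$abbb
  rot[5] = bbabbaaaabba$abbbb
  rot[6] = babbaaaabba$abbbbb
  rot[7] = abbaaaabba$abbbbbb
  rot[8] = bbaaaabba$abbbbbba
  rot[9] = baaaabba$abbbbbbab
  rot[10] = aaaabba$abbbbbbabb
  rot[11] = aaabba$abbbbbbabba
  rot[12] = aabba$abbbbbbabbaa
  rot[13] = abba$abbbbbbabbaaa
  rot[14] = bba$abbbbbbabbaaaa
  rot[15] = ba$abbbbbbabbaaaab
  rot[16] = a$abbbbbbabbaaaabb
  rot[17] = $abbbbbbabbaaaabba
Sorted (with $ < everything):
  sorted[0] = $abbbbbbabbaaaabba
  sorted[1] = a$abbbbbbabbaaaabb
  sorted[2] = aaaabba$abbbbbbabb
  sorted[3] = aaabba$abbbbbbabba
  sorted[4] = aabba$abbbbbbabbaa
  sorted[5] = abba$abbbbbbabbaaa
  sorted[6] = abbaaaabba$abbbbbb
  sorted[7] = abbbbbbabbaaaabba$
  sorted[8] = ba$abbbbbbabbaaaab
  sorted[9] = baaaabba$abbbbbbab
  sorted[10] = babbaaaabba$abbbbb
  sorted[11] = bba$abbbbbbabbaaaa
  sorted[12] = bbaaaabba$abbbbbba
  sorted[13] = bbabbaaaabba$abbbb
  sorted[14] = bbbabbaaaabba$abbb
  sorted[15] = bbbbabbaaaabba$abb
  sorted[16] = bbbbbabbaaaabba$ab
  sorted[17] = bbbbbbabbaaaabba$a
sorted[14] = bbbabbaaaabba$abbb

Answer: bbbabbaaaabba$abbb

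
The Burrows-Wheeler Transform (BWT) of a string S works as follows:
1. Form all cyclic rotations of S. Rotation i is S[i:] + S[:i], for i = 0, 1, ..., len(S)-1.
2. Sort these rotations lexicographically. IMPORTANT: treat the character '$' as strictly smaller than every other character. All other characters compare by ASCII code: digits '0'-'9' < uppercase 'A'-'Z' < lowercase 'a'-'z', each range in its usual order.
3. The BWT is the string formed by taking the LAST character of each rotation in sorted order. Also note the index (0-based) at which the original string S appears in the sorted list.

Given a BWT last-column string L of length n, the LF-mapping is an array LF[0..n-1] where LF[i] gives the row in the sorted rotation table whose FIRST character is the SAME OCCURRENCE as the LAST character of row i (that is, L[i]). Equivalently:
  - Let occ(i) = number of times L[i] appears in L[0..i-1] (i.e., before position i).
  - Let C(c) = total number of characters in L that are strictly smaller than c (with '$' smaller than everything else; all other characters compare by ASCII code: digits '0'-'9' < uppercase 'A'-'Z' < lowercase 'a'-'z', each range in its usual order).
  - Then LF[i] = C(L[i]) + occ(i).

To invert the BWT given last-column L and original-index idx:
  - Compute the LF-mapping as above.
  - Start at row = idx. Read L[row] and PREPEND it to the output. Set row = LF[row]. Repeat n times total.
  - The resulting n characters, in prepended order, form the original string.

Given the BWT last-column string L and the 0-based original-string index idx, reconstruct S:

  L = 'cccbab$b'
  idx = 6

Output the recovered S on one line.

LF mapping: 5 6 7 2 1 3 0 4
Walk LF starting at row 6, prepending L[row]:
  step 1: row=6, L[6]='$', prepend. Next row=LF[6]=0
  step 2: row=0, L[0]='c', prepend. Next row=LF[0]=5
  step 3: row=5, L[5]='b', prepend. Next row=LF[5]=3
  step 4: row=3, L[3]='b', prepend. Next row=LF[3]=2
  step 5: row=2, L[2]='c', prepend. Next row=LF[2]=7
  step 6: row=7, L[7]='b', prepend. Next row=LF[7]=4
  step 7: row=4, L[4]='a', prepend. Next row=LF[4]=1
  step 8: row=1, L[1]='c', prepend. Next row=LF[1]=6
Reversed output: cabcbbc$

Answer: cabcbbc$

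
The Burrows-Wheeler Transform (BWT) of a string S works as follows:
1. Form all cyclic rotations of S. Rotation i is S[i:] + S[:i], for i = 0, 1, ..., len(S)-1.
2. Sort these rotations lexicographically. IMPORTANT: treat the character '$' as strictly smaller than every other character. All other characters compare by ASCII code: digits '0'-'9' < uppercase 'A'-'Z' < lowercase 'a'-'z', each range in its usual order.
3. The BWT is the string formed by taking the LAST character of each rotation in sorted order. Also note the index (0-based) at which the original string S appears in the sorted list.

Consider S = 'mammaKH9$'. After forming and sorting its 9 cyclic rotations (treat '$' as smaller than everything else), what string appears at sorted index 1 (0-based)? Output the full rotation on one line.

All 9 rotations (rotation i = S[i:]+S[:i]):
  rot[0] = mammaKH9$
  rot[1] = ammaKH9$m
  rot[2] = mmaKH9$ma
  rot[3] = maKH9$mam
  rot[4] = aKH9$mamm
  rot[5] = KH9$mamma
  rot[6] = H9$mammaK
  rot[7] = 9$mammaKH
  rot[8] = $mammaKH9
Sorted (with $ < everything):
  sorted[0] = $mammaKH9
  sorted[1] = 9$mammaKH
  sorted[2] = H9$mammaK
  sorted[3] = KH9$mamma
  sorted[4] = aKH9$mamm
  sorted[5] = ammaKH9$m
  sorted[6] = maKH9$mam
  sorted[7] = mammaKH9$
  sorted[8] = mmaKH9$ma
sorted[1] = 9$mammaKH

Answer: 9$mammaKH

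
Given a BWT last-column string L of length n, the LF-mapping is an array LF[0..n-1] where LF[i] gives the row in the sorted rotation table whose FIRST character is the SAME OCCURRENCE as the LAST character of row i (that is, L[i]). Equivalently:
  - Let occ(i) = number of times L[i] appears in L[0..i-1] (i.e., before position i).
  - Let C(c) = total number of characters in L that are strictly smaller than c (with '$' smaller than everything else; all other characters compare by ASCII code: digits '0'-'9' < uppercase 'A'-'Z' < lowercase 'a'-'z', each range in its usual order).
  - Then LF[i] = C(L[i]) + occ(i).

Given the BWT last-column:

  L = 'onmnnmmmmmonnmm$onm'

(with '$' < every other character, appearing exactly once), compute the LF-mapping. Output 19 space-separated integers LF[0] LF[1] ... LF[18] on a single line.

Char counts: '$':1, 'm':9, 'n':6, 'o':3
C (first-col start): C('$')=0, C('m')=1, C('n')=10, C('o')=16
L[0]='o': occ=0, LF[0]=C('o')+0=16+0=16
L[1]='n': occ=0, LF[1]=C('n')+0=10+0=10
L[2]='m': occ=0, LF[2]=C('m')+0=1+0=1
L[3]='n': occ=1, LF[3]=C('n')+1=10+1=11
L[4]='n': occ=2, LF[4]=C('n')+2=10+2=12
L[5]='m': occ=1, LF[5]=C('m')+1=1+1=2
L[6]='m': occ=2, LF[6]=C('m')+2=1+2=3
L[7]='m': occ=3, LF[7]=C('m')+3=1+3=4
L[8]='m': occ=4, LF[8]=C('m')+4=1+4=5
L[9]='m': occ=5, LF[9]=C('m')+5=1+5=6
L[10]='o': occ=1, LF[10]=C('o')+1=16+1=17
L[11]='n': occ=3, LF[11]=C('n')+3=10+3=13
L[12]='n': occ=4, LF[12]=C('n')+4=10+4=14
L[13]='m': occ=6, LF[13]=C('m')+6=1+6=7
L[14]='m': occ=7, LF[14]=C('m')+7=1+7=8
L[15]='$': occ=0, LF[15]=C('$')+0=0+0=0
L[16]='o': occ=2, LF[16]=C('o')+2=16+2=18
L[17]='n': occ=5, LF[17]=C('n')+5=10+5=15
L[18]='m': occ=8, LF[18]=C('m')+8=1+8=9

Answer: 16 10 1 11 12 2 3 4 5 6 17 13 14 7 8 0 18 15 9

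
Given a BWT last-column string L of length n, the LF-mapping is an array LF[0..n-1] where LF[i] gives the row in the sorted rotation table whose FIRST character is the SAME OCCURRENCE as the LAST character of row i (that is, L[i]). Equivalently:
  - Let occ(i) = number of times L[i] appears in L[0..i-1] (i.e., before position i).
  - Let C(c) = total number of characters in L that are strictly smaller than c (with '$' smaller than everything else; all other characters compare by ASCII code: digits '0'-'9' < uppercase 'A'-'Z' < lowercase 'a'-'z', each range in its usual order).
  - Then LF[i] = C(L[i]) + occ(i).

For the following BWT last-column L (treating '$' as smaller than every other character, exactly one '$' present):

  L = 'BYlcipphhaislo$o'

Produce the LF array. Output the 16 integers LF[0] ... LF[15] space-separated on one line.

Answer: 1 2 9 4 7 13 14 5 6 3 8 15 10 11 0 12

Derivation:
Char counts: '$':1, 'B':1, 'Y':1, 'a':1, 'c':1, 'h':2, 'i':2, 'l':2, 'o':2, 'p':2, 's':1
C (first-col start): C('$')=0, C('B')=1, C('Y')=2, C('a')=3, C('c')=4, C('h')=5, C('i')=7, C('l')=9, C('o')=11, C('p')=13, C('s')=15
L[0]='B': occ=0, LF[0]=C('B')+0=1+0=1
L[1]='Y': occ=0, LF[1]=C('Y')+0=2+0=2
L[2]='l': occ=0, LF[2]=C('l')+0=9+0=9
L[3]='c': occ=0, LF[3]=C('c')+0=4+0=4
L[4]='i': occ=0, LF[4]=C('i')+0=7+0=7
L[5]='p': occ=0, LF[5]=C('p')+0=13+0=13
L[6]='p': occ=1, LF[6]=C('p')+1=13+1=14
L[7]='h': occ=0, LF[7]=C('h')+0=5+0=5
L[8]='h': occ=1, LF[8]=C('h')+1=5+1=6
L[9]='a': occ=0, LF[9]=C('a')+0=3+0=3
L[10]='i': occ=1, LF[10]=C('i')+1=7+1=8
L[11]='s': occ=0, LF[11]=C('s')+0=15+0=15
L[12]='l': occ=1, LF[12]=C('l')+1=9+1=10
L[13]='o': occ=0, LF[13]=C('o')+0=11+0=11
L[14]='$': occ=0, LF[14]=C('$')+0=0+0=0
L[15]='o': occ=1, LF[15]=C('o')+1=11+1=12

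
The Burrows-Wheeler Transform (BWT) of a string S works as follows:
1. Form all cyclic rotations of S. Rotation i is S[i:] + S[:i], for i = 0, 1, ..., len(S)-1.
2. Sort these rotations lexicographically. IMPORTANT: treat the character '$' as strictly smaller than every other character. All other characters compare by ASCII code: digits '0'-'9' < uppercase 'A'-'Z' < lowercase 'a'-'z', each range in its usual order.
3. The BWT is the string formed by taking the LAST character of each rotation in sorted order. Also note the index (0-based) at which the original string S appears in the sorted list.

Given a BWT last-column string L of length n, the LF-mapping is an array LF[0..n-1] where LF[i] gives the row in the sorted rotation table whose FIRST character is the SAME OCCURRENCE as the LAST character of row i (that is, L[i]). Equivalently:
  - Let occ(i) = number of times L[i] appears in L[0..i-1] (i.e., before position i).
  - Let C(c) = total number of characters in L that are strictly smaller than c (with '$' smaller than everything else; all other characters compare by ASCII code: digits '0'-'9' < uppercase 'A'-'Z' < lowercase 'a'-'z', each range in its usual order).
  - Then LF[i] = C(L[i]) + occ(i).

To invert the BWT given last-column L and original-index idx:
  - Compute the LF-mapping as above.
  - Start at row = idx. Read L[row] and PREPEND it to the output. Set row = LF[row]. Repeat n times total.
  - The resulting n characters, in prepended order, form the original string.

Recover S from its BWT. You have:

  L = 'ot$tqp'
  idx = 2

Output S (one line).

LF mapping: 1 4 0 5 3 2
Walk LF starting at row 2, prepending L[row]:
  step 1: row=2, L[2]='$', prepend. Next row=LF[2]=0
  step 2: row=0, L[0]='o', prepend. Next row=LF[0]=1
  step 3: row=1, L[1]='t', prepend. Next row=LF[1]=4
  step 4: row=4, L[4]='q', prepend. Next row=LF[4]=3
  step 5: row=3, L[3]='t', prepend. Next row=LF[3]=5
  step 6: row=5, L[5]='p', prepend. Next row=LF[5]=2
Reversed output: ptqto$

Answer: ptqto$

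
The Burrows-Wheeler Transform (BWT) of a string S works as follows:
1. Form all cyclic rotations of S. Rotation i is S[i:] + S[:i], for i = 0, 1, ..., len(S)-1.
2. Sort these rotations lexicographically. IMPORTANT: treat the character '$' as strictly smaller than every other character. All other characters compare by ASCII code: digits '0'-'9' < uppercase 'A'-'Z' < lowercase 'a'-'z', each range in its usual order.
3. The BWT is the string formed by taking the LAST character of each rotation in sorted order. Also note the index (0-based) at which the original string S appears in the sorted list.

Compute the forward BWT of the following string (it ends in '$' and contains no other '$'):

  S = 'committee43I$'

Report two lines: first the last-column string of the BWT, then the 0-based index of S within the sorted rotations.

All 13 rotations (rotation i = S[i:]+S[:i]):
  rot[0] = committee43I$
  rot[1] = ommittee43I$c
  rot[2] = mmittee43I$co
  rot[3] = mittee43I$com
  rot[4] = ittee43I$comm
  rot[5] = ttee43I$commi
  rot[6] = tee43I$commit
  rot[7] = ee43I$committ
  rot[8] = e43I$committe
  rot[9] = 43I$committee
  rot[10] = 3I$committee4
  rot[11] = I$committee43
  rot[12] = $committee43I
Sorted (with $ < everything):
  sorted[0] = $committee43I  (last char: 'I')
  sorted[1] = 3I$committee4  (last char: '4')
  sorted[2] = 43I$committee  (last char: 'e')
  sorted[3] = I$committee43  (last char: '3')
  sorted[4] = committee43I$  (last char: '$')
  sorted[5] = e43I$committe  (last char: 'e')
  sorted[6] = ee43I$committ  (last char: 't')
  sorted[7] = ittee43I$comm  (last char: 'm')
  sorted[8] = mittee43I$com  (last char: 'm')
  sorted[9] = mmittee43I$co  (last char: 'o')
  sorted[10] = ommittee43I$c  (last char: 'c')
  sorted[11] = tee43I$commit  (last char: 't')
  sorted[12] = ttee43I$commi  (last char: 'i')
Last column: I4e3$etmmocti
Original string S is at sorted index 4

Answer: I4e3$etmmocti
4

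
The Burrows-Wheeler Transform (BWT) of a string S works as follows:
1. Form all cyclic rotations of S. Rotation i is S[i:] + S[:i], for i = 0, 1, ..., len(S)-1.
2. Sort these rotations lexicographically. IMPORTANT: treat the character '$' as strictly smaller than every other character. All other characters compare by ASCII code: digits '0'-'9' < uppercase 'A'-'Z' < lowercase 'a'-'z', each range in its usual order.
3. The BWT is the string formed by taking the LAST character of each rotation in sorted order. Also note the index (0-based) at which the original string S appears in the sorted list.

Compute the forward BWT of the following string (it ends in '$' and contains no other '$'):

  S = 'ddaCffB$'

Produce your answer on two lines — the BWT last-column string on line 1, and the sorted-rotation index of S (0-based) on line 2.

Answer: Bfadd$fC
5

Derivation:
All 8 rotations (rotation i = S[i:]+S[:i]):
  rot[0] = ddaCffB$
  rot[1] = daCffB$d
  rot[2] = aCffB$dd
  rot[3] = CffB$dda
  rot[4] = ffB$ddaC
  rot[5] = fB$ddaCf
  rot[6] = B$ddaCff
  rot[7] = $ddaCffB
Sorted (with $ < everything):
  sorted[0] = $ddaCffB  (last char: 'B')
  sorted[1] = B$ddaCff  (last char: 'f')
  sorted[2] = CffB$dda  (last char: 'a')
  sorted[3] = aCffB$dd  (last char: 'd')
  sorted[4] = daCffB$d  (last char: 'd')
  sorted[5] = ddaCffB$  (last char: '$')
  sorted[6] = fB$ddaCf  (last char: 'f')
  sorted[7] = ffB$ddaC  (last char: 'C')
Last column: Bfadd$fC
Original string S is at sorted index 5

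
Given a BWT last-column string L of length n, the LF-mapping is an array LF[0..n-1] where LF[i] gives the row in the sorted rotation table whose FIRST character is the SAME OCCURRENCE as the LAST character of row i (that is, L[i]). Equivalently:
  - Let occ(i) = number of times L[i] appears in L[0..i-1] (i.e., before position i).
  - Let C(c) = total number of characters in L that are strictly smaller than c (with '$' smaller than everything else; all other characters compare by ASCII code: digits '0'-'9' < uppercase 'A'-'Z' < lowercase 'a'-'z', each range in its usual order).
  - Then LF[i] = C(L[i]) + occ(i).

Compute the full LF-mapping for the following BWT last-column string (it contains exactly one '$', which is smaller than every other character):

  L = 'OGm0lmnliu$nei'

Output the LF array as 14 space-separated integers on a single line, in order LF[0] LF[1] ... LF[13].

Answer: 3 2 9 1 7 10 11 8 5 13 0 12 4 6

Derivation:
Char counts: '$':1, '0':1, 'G':1, 'O':1, 'e':1, 'i':2, 'l':2, 'm':2, 'n':2, 'u':1
C (first-col start): C('$')=0, C('0')=1, C('G')=2, C('O')=3, C('e')=4, C('i')=5, C('l')=7, C('m')=9, C('n')=11, C('u')=13
L[0]='O': occ=0, LF[0]=C('O')+0=3+0=3
L[1]='G': occ=0, LF[1]=C('G')+0=2+0=2
L[2]='m': occ=0, LF[2]=C('m')+0=9+0=9
L[3]='0': occ=0, LF[3]=C('0')+0=1+0=1
L[4]='l': occ=0, LF[4]=C('l')+0=7+0=7
L[5]='m': occ=1, LF[5]=C('m')+1=9+1=10
L[6]='n': occ=0, LF[6]=C('n')+0=11+0=11
L[7]='l': occ=1, LF[7]=C('l')+1=7+1=8
L[8]='i': occ=0, LF[8]=C('i')+0=5+0=5
L[9]='u': occ=0, LF[9]=C('u')+0=13+0=13
L[10]='$': occ=0, LF[10]=C('$')+0=0+0=0
L[11]='n': occ=1, LF[11]=C('n')+1=11+1=12
L[12]='e': occ=0, LF[12]=C('e')+0=4+0=4
L[13]='i': occ=1, LF[13]=C('i')+1=5+1=6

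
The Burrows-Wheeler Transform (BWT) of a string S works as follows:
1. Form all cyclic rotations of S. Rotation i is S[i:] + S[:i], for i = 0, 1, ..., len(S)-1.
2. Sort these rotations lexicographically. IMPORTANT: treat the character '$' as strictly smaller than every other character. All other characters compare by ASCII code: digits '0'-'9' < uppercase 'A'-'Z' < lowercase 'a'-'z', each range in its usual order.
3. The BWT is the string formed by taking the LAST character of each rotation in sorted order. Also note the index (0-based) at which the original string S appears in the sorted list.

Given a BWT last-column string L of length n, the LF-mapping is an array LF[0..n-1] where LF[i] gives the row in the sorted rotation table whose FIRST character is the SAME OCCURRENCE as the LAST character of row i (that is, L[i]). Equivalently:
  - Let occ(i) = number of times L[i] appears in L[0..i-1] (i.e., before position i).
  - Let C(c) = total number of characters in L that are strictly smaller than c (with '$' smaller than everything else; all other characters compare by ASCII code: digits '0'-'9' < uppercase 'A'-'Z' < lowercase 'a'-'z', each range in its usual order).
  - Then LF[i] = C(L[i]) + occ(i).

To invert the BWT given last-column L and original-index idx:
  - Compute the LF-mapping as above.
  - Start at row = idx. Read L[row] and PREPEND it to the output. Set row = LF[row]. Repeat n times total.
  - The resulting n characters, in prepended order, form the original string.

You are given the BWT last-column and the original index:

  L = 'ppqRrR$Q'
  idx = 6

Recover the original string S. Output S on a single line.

Answer: qRRpQrp$

Derivation:
LF mapping: 4 5 6 2 7 3 0 1
Walk LF starting at row 6, prepending L[row]:
  step 1: row=6, L[6]='$', prepend. Next row=LF[6]=0
  step 2: row=0, L[0]='p', prepend. Next row=LF[0]=4
  step 3: row=4, L[4]='r', prepend. Next row=LF[4]=7
  step 4: row=7, L[7]='Q', prepend. Next row=LF[7]=1
  step 5: row=1, L[1]='p', prepend. Next row=LF[1]=5
  step 6: row=5, L[5]='R', prepend. Next row=LF[5]=3
  step 7: row=3, L[3]='R', prepend. Next row=LF[3]=2
  step 8: row=2, L[2]='q', prepend. Next row=LF[2]=6
Reversed output: qRRpQrp$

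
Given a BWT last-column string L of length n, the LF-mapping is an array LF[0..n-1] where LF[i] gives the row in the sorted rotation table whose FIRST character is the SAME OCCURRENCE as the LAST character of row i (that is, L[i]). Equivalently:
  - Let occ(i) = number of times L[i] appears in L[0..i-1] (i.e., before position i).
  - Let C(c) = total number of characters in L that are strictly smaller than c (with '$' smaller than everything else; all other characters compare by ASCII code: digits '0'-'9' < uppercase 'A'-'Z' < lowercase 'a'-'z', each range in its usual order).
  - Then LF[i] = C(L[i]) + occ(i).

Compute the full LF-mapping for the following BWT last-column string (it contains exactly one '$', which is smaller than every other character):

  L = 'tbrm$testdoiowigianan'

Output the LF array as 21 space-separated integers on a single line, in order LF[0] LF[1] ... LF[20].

Answer: 17 3 15 10 0 18 5 16 19 4 13 7 14 20 8 6 9 1 11 2 12

Derivation:
Char counts: '$':1, 'a':2, 'b':1, 'd':1, 'e':1, 'g':1, 'i':3, 'm':1, 'n':2, 'o':2, 'r':1, 's':1, 't':3, 'w':1
C (first-col start): C('$')=0, C('a')=1, C('b')=3, C('d')=4, C('e')=5, C('g')=6, C('i')=7, C('m')=10, C('n')=11, C('o')=13, C('r')=15, C('s')=16, C('t')=17, C('w')=20
L[0]='t': occ=0, LF[0]=C('t')+0=17+0=17
L[1]='b': occ=0, LF[1]=C('b')+0=3+0=3
L[2]='r': occ=0, LF[2]=C('r')+0=15+0=15
L[3]='m': occ=0, LF[3]=C('m')+0=10+0=10
L[4]='$': occ=0, LF[4]=C('$')+0=0+0=0
L[5]='t': occ=1, LF[5]=C('t')+1=17+1=18
L[6]='e': occ=0, LF[6]=C('e')+0=5+0=5
L[7]='s': occ=0, LF[7]=C('s')+0=16+0=16
L[8]='t': occ=2, LF[8]=C('t')+2=17+2=19
L[9]='d': occ=0, LF[9]=C('d')+0=4+0=4
L[10]='o': occ=0, LF[10]=C('o')+0=13+0=13
L[11]='i': occ=0, LF[11]=C('i')+0=7+0=7
L[12]='o': occ=1, LF[12]=C('o')+1=13+1=14
L[13]='w': occ=0, LF[13]=C('w')+0=20+0=20
L[14]='i': occ=1, LF[14]=C('i')+1=7+1=8
L[15]='g': occ=0, LF[15]=C('g')+0=6+0=6
L[16]='i': occ=2, LF[16]=C('i')+2=7+2=9
L[17]='a': occ=0, LF[17]=C('a')+0=1+0=1
L[18]='n': occ=0, LF[18]=C('n')+0=11+0=11
L[19]='a': occ=1, LF[19]=C('a')+1=1+1=2
L[20]='n': occ=1, LF[20]=C('n')+1=11+1=12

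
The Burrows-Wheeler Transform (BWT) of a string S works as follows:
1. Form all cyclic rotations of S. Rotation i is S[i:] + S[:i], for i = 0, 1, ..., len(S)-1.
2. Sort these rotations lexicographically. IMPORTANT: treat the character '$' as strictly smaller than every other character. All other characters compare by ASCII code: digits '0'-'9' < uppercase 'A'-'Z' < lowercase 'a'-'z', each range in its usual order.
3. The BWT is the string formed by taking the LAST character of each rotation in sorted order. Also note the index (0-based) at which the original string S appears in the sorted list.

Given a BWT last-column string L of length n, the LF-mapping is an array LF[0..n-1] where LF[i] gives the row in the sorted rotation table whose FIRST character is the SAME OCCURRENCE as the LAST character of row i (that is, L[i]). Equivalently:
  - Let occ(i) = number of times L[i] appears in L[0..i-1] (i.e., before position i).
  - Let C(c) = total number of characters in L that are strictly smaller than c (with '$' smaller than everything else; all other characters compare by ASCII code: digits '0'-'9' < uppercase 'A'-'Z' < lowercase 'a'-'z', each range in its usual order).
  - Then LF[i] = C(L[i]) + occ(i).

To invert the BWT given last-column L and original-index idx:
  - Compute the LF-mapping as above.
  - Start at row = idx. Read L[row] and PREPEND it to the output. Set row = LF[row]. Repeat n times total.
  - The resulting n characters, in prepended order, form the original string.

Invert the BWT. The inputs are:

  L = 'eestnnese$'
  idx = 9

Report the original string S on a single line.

LF mapping: 1 2 7 9 5 6 3 8 4 0
Walk LF starting at row 9, prepending L[row]:
  step 1: row=9, L[9]='$', prepend. Next row=LF[9]=0
  step 2: row=0, L[0]='e', prepend. Next row=LF[0]=1
  step 3: row=1, L[1]='e', prepend. Next row=LF[1]=2
  step 4: row=2, L[2]='s', prepend. Next row=LF[2]=7
  step 5: row=7, L[7]='s', prepend. Next row=LF[7]=8
  step 6: row=8, L[8]='e', prepend. Next row=LF[8]=4
  step 7: row=4, L[4]='n', prepend. Next row=LF[4]=5
  step 8: row=5, L[5]='n', prepend. Next row=LF[5]=6
  step 9: row=6, L[6]='e', prepend. Next row=LF[6]=3
  step 10: row=3, L[3]='t', prepend. Next row=LF[3]=9
Reversed output: tennessee$

Answer: tennessee$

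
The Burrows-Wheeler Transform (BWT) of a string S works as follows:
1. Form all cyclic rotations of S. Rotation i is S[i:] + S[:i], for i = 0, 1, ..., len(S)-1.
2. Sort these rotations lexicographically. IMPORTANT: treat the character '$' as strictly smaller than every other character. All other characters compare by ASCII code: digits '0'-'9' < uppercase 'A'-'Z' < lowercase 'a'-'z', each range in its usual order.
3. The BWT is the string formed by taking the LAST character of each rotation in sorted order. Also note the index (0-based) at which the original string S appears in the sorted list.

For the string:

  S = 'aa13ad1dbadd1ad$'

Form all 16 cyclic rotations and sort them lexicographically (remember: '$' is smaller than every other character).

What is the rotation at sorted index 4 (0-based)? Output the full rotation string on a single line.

All 16 rotations (rotation i = S[i:]+S[:i]):
  rot[0] = aa13ad1dbadd1ad$
  rot[1] = a13ad1dbadd1ad$a
  rot[2] = 13ad1dbadd1ad$aa
  rot[3] = 3ad1dbadd1ad$aa1
  rot[4] = ad1dbadd1ad$aa13
  rot[5] = d1dbadd1ad$aa13a
  rot[6] = 1dbadd1ad$aa13ad
  rot[7] = dbadd1ad$aa13ad1
  rot[8] = badd1ad$aa13ad1d
  rot[9] = add1ad$aa13ad1db
  rot[10] = dd1ad$aa13ad1dba
  rot[11] = d1ad$aa13ad1dbad
  rot[12] = 1ad$aa13ad1dbadd
  rot[13] = ad$aa13ad1dbadd1
  rot[14] = d$aa13ad1dbadd1a
  rot[15] = $aa13ad1dbadd1ad
Sorted (with $ < everything):
  sorted[0] = $aa13ad1dbadd1ad
  sorted[1] = 13ad1dbadd1ad$aa
  sorted[2] = 1ad$aa13ad1dbadd
  sorted[3] = 1dbadd1ad$aa13ad
  sorted[4] = 3ad1dbadd1ad$aa1
  sorted[5] = a13ad1dbadd1ad$a
  sorted[6] = aa13ad1dbadd1ad$
  sorted[7] = ad$aa13ad1dbadd1
  sorted[8] = ad1dbadd1ad$aa13
  sorted[9] = add1ad$aa13ad1db
  sorted[10] = badd1ad$aa13ad1d
  sorted[11] = d$aa13ad1dbadd1a
  sorted[12] = d1ad$aa13ad1dbad
  sorted[13] = d1dbadd1ad$aa13a
  sorted[14] = dbadd1ad$aa13ad1
  sorted[15] = dd1ad$aa13ad1dba
sorted[4] = 3ad1dbadd1ad$aa1

Answer: 3ad1dbadd1ad$aa1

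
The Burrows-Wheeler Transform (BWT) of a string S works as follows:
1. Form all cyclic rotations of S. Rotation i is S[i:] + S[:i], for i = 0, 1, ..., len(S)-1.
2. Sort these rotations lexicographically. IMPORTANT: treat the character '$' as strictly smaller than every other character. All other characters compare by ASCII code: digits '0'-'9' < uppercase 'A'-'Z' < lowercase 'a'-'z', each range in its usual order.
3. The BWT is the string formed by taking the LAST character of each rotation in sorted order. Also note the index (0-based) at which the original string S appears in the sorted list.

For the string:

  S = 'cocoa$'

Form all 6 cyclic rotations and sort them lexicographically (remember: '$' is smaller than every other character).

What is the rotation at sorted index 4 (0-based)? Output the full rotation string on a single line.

Answer: oa$coc

Derivation:
All 6 rotations (rotation i = S[i:]+S[:i]):
  rot[0] = cocoa$
  rot[1] = ocoa$c
  rot[2] = coa$co
  rot[3] = oa$coc
  rot[4] = a$coco
  rot[5] = $cocoa
Sorted (with $ < everything):
  sorted[0] = $cocoa
  sorted[1] = a$coco
  sorted[2] = coa$co
  sorted[3] = cocoa$
  sorted[4] = oa$coc
  sorted[5] = ocoa$c
sorted[4] = oa$coc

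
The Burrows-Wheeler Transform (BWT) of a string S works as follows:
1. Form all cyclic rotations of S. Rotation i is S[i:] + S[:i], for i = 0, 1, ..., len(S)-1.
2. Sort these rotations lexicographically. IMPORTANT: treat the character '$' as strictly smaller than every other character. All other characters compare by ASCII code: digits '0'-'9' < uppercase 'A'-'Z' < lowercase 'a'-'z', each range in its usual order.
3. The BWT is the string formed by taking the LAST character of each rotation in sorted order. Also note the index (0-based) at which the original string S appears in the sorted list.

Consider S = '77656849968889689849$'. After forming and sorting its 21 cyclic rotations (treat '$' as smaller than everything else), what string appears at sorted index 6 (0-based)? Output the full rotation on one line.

All 21 rotations (rotation i = S[i:]+S[:i]):
  rot[0] = 77656849968889689849$
  rot[1] = 7656849968889689849$7
  rot[2] = 656849968889689849$77
  rot[3] = 56849968889689849$776
  rot[4] = 6849968889689849$7765
  rot[5] = 849968889689849$77656
  rot[6] = 49968889689849$776568
  rot[7] = 9968889689849$7765684
  rot[8] = 968889689849$77656849
  rot[9] = 68889689849$776568499
  rot[10] = 8889689849$7765684996
  rot[11] = 889689849$77656849968
  rot[12] = 89689849$776568499688
  rot[13] = 9689849$7765684996888
  rot[14] = 689849$77656849968889
  rot[15] = 89849$776568499688896
  rot[16] = 9849$7765684996888968
  rot[17] = 849$77656849968889689
  rot[18] = 49$776568499688896898
  rot[19] = 9$7765684996888968984
  rot[20] = $77656849968889689849
Sorted (with $ < everything):
  sorted[0] = $77656849968889689849
  sorted[1] = 49$776568499688896898
  sorted[2] = 49968889689849$776568
  sorted[3] = 56849968889689849$776
  sorted[4] = 656849968889689849$77
  sorted[5] = 6849968889689849$7765
  sorted[6] = 68889689849$776568499
  sorted[7] = 689849$77656849968889
  sorted[8] = 7656849968889689849$7
  sorted[9] = 77656849968889689849$
  sorted[10] = 849$77656849968889689
  sorted[11] = 849968889689849$77656
  sorted[12] = 8889689849$7765684996
  sorted[13] = 889689849$77656849968
  sorted[14] = 89689849$776568499688
  sorted[15] = 89849$776568499688896
  sorted[16] = 9$7765684996888968984
  sorted[17] = 968889689849$77656849
  sorted[18] = 9689849$7765684996888
  sorted[19] = 9849$7765684996888968
  sorted[20] = 9968889689849$7765684
sorted[6] = 68889689849$776568499

Answer: 68889689849$776568499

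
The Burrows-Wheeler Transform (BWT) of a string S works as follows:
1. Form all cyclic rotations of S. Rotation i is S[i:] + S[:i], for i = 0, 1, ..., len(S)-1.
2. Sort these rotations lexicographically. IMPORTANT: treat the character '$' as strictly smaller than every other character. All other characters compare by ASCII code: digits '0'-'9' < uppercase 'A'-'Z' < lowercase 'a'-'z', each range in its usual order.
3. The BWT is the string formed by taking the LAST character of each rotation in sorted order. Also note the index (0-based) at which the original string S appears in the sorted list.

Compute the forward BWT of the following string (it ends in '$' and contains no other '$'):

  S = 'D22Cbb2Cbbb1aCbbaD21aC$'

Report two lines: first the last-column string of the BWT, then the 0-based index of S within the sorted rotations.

Answer: C2bDD2ba2a2a$11bbbbbCCC
12

Derivation:
All 23 rotations (rotation i = S[i:]+S[:i]):
  rot[0] = D22Cbb2Cbbb1aCbbaD21aC$
  rot[1] = 22Cbb2Cbbb1aCbbaD21aC$D
  rot[2] = 2Cbb2Cbbb1aCbbaD21aC$D2
  rot[3] = Cbb2Cbbb1aCbbaD21aC$D22
  rot[4] = bb2Cbbb1aCbbaD21aC$D22C
  rot[5] = b2Cbbb1aCbbaD21aC$D22Cb
  rot[6] = 2Cbbb1aCbbaD21aC$D22Cbb
  rot[7] = Cbbb1aCbbaD21aC$D22Cbb2
  rot[8] = bbb1aCbbaD21aC$D22Cbb2C
  rot[9] = bb1aCbbaD21aC$D22Cbb2Cb
  rot[10] = b1aCbbaD21aC$D22Cbb2Cbb
  rot[11] = 1aCbbaD21aC$D22Cbb2Cbbb
  rot[12] = aCbbaD21aC$D22Cbb2Cbbb1
  rot[13] = CbbaD21aC$D22Cbb2Cbbb1a
  rot[14] = bbaD21aC$D22Cbb2Cbbb1aC
  rot[15] = baD21aC$D22Cbb2Cbbb1aCb
  rot[16] = aD21aC$D22Cbb2Cbbb1aCbb
  rot[17] = D21aC$D22Cbb2Cbbb1aCbba
  rot[18] = 21aC$D22Cbb2Cbbb1aCbbaD
  rot[19] = 1aC$D22Cbb2Cbbb1aCbbaD2
  rot[20] = aC$D22Cbb2Cbbb1aCbbaD21
  rot[21] = C$D22Cbb2Cbbb1aCbbaD21a
  rot[22] = $D22Cbb2Cbbb1aCbbaD21aC
Sorted (with $ < everything):
  sorted[0] = $D22Cbb2Cbbb1aCbbaD21aC  (last char: 'C')
  sorted[1] = 1aC$D22Cbb2Cbbb1aCbbaD2  (last char: '2')
  sorted[2] = 1aCbbaD21aC$D22Cbb2Cbbb  (last char: 'b')
  sorted[3] = 21aC$D22Cbb2Cbbb1aCbbaD  (last char: 'D')
  sorted[4] = 22Cbb2Cbbb1aCbbaD21aC$D  (last char: 'D')
  sorted[5] = 2Cbb2Cbbb1aCbbaD21aC$D2  (last char: '2')
  sorted[6] = 2Cbbb1aCbbaD21aC$D22Cbb  (last char: 'b')
  sorted[7] = C$D22Cbb2Cbbb1aCbbaD21a  (last char: 'a')
  sorted[8] = Cbb2Cbbb1aCbbaD21aC$D22  (last char: '2')
  sorted[9] = CbbaD21aC$D22Cbb2Cbbb1a  (last char: 'a')
  sorted[10] = Cbbb1aCbbaD21aC$D22Cbb2  (last char: '2')
  sorted[11] = D21aC$D22Cbb2Cbbb1aCbba  (last char: 'a')
  sorted[12] = D22Cbb2Cbbb1aCbbaD21aC$  (last char: '$')
  sorted[13] = aC$D22Cbb2Cbbb1aCbbaD21  (last char: '1')
  sorted[14] = aCbbaD21aC$D22Cbb2Cbbb1  (last char: '1')
  sorted[15] = aD21aC$D22Cbb2Cbbb1aCbb  (last char: 'b')
  sorted[16] = b1aCbbaD21aC$D22Cbb2Cbb  (last char: 'b')
  sorted[17] = b2Cbbb1aCbbaD21aC$D22Cb  (last char: 'b')
  sorted[18] = baD21aC$D22Cbb2Cbbb1aCb  (last char: 'b')
  sorted[19] = bb1aCbbaD21aC$D22Cbb2Cb  (last char: 'b')
  sorted[20] = bb2Cbbb1aCbbaD21aC$D22C  (last char: 'C')
  sorted[21] = bbaD21aC$D22Cbb2Cbbb1aC  (last char: 'C')
  sorted[22] = bbb1aCbbaD21aC$D22Cbb2C  (last char: 'C')
Last column: C2bDD2ba2a2a$11bbbbbCCC
Original string S is at sorted index 12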